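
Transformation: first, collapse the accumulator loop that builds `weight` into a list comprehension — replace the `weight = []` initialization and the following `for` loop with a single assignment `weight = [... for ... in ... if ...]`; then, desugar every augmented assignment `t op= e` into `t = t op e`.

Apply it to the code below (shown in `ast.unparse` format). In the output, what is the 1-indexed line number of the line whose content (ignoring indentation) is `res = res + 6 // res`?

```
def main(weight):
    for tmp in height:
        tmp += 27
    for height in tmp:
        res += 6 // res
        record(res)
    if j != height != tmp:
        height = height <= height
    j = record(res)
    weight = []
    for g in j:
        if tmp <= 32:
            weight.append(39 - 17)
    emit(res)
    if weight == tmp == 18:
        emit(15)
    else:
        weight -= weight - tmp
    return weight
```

5

Transformed code:
def main(weight):
    for tmp in height:
        tmp = tmp + 27
    for height in tmp:
        res = res + 6 // res
        record(res)
    if j != height != tmp:
        height = height <= height
    j = record(res)
    weight = [39 - 17 for g in j if tmp <= 32]
    emit(res)
    if weight == tmp == 18:
        emit(15)
    else:
        weight = weight - (weight - tmp)
    return weight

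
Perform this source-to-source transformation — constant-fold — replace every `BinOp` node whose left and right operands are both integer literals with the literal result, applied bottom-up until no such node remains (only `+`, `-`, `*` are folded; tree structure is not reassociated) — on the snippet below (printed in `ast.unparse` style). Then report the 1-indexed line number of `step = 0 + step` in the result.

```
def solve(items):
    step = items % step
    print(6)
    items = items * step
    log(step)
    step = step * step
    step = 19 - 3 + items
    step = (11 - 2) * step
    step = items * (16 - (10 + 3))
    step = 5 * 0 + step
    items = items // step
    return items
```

Transformed code:
def solve(items):
    step = items % step
    print(6)
    items = items * step
    log(step)
    step = step * step
    step = 16 + items
    step = 9 * step
    step = items * 3
    step = 0 + step
    items = items // step
    return items

10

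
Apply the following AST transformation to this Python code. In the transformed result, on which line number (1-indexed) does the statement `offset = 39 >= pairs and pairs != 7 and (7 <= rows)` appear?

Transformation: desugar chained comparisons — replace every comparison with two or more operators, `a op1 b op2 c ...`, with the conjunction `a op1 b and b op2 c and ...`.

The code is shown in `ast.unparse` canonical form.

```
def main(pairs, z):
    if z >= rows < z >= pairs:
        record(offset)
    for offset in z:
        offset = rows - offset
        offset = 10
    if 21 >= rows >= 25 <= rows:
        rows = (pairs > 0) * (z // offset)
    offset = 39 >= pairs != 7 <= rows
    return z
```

Transformed code:
def main(pairs, z):
    if z >= rows and rows < z and (z >= pairs):
        record(offset)
    for offset in z:
        offset = rows - offset
        offset = 10
    if 21 >= rows and rows >= 25 and (25 <= rows):
        rows = (pairs > 0) * (z // offset)
    offset = 39 >= pairs and pairs != 7 and (7 <= rows)
    return z

9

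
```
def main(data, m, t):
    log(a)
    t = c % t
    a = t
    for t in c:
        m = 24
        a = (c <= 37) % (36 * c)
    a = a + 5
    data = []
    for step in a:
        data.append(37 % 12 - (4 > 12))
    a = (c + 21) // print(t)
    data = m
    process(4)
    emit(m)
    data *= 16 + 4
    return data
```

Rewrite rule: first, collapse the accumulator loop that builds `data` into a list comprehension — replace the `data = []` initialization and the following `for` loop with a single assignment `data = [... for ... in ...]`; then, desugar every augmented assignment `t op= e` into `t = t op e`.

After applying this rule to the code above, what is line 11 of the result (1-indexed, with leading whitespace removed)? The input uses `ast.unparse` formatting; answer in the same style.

data = m

Transformed code:
def main(data, m, t):
    log(a)
    t = c % t
    a = t
    for t in c:
        m = 24
        a = (c <= 37) % (36 * c)
    a = a + 5
    data = [37 % 12 - (4 > 12) for step in a]
    a = (c + 21) // print(t)
    data = m
    process(4)
    emit(m)
    data = data * (16 + 4)
    return data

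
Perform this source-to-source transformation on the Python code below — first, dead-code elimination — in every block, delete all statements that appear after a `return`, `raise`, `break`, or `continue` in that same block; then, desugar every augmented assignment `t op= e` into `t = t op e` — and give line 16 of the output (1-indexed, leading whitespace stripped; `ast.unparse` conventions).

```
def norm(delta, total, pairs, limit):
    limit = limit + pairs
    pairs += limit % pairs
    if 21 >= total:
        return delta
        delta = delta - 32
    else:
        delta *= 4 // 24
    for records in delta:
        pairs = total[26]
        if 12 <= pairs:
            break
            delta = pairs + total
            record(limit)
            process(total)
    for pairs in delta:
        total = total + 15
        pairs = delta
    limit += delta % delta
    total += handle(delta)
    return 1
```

total = total + handle(delta)

Transformed code:
def norm(delta, total, pairs, limit):
    limit = limit + pairs
    pairs = pairs + limit % pairs
    if 21 >= total:
        return delta
    else:
        delta = delta * (4 // 24)
    for records in delta:
        pairs = total[26]
        if 12 <= pairs:
            break
    for pairs in delta:
        total = total + 15
        pairs = delta
    limit = limit + delta % delta
    total = total + handle(delta)
    return 1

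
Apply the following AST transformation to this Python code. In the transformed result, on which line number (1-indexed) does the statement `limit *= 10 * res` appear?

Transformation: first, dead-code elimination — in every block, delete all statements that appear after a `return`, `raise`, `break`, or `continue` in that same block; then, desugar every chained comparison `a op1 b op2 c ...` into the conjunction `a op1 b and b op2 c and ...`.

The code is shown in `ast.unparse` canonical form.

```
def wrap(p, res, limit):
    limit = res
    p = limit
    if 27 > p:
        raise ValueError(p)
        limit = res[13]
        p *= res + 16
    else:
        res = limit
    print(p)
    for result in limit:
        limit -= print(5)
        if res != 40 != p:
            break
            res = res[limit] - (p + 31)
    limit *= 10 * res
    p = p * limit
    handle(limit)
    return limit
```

Transformed code:
def wrap(p, res, limit):
    limit = res
    p = limit
    if 27 > p:
        raise ValueError(p)
    else:
        res = limit
    print(p)
    for result in limit:
        limit -= print(5)
        if res != 40 and 40 != p:
            break
    limit *= 10 * res
    p = p * limit
    handle(limit)
    return limit

13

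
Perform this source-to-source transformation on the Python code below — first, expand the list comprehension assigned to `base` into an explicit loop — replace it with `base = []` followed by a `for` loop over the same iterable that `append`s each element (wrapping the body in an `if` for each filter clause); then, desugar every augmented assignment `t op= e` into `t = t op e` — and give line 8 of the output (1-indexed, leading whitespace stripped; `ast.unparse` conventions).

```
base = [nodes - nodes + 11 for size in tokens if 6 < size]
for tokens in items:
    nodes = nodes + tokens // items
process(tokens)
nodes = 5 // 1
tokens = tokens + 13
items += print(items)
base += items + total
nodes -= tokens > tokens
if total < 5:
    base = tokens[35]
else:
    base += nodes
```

Transformed code:
base = []
for size in tokens:
    if 6 < size:
        base.append(nodes - nodes + 11)
for tokens in items:
    nodes = nodes + tokens // items
process(tokens)
nodes = 5 // 1
tokens = tokens + 13
items = items + print(items)
base = base + (items + total)
nodes = nodes - (tokens > tokens)
if total < 5:
    base = tokens[35]
else:
    base = base + nodes

nodes = 5 // 1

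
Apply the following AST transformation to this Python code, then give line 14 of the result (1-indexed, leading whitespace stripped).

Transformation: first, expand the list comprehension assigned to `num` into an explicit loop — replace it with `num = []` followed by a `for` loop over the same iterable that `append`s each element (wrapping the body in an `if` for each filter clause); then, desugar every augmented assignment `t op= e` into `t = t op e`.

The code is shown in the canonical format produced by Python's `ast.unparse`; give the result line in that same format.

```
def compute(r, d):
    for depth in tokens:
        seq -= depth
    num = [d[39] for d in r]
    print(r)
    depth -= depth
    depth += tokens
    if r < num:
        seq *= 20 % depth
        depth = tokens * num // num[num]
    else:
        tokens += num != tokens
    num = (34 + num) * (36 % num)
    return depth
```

tokens = tokens + (num != tokens)

Transformed code:
def compute(r, d):
    for depth in tokens:
        seq = seq - depth
    num = []
    for d in r:
        num.append(d[39])
    print(r)
    depth = depth - depth
    depth = depth + tokens
    if r < num:
        seq = seq * (20 % depth)
        depth = tokens * num // num[num]
    else:
        tokens = tokens + (num != tokens)
    num = (34 + num) * (36 % num)
    return depth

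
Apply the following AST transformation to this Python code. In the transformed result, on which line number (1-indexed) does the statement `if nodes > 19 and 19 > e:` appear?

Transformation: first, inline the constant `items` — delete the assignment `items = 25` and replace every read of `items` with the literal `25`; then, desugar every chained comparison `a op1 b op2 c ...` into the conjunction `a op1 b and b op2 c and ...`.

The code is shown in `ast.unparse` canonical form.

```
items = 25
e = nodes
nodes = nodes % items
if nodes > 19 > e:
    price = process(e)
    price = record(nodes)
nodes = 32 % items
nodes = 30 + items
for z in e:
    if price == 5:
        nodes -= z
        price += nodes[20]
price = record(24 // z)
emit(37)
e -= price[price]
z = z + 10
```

3

Transformed code:
e = nodes
nodes = nodes % 25
if nodes > 19 and 19 > e:
    price = process(e)
    price = record(nodes)
nodes = 32 % 25
nodes = 30 + 25
for z in e:
    if price == 5:
        nodes -= z
        price += nodes[20]
price = record(24 // z)
emit(37)
e -= price[price]
z = z + 10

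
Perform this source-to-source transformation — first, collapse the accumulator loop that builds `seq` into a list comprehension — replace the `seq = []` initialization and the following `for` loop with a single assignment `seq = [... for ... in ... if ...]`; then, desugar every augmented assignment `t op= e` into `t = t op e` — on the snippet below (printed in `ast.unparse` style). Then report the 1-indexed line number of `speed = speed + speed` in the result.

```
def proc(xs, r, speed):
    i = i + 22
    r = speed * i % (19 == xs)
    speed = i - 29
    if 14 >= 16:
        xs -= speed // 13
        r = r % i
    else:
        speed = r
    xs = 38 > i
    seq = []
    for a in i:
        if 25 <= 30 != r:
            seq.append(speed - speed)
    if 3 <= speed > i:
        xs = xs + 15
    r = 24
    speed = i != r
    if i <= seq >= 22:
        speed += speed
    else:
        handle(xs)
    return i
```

Transformed code:
def proc(xs, r, speed):
    i = i + 22
    r = speed * i % (19 == xs)
    speed = i - 29
    if 14 >= 16:
        xs = xs - speed // 13
        r = r % i
    else:
        speed = r
    xs = 38 > i
    seq = [speed - speed for a in i if 25 <= 30 != r]
    if 3 <= speed > i:
        xs = xs + 15
    r = 24
    speed = i != r
    if i <= seq >= 22:
        speed = speed + speed
    else:
        handle(xs)
    return i

17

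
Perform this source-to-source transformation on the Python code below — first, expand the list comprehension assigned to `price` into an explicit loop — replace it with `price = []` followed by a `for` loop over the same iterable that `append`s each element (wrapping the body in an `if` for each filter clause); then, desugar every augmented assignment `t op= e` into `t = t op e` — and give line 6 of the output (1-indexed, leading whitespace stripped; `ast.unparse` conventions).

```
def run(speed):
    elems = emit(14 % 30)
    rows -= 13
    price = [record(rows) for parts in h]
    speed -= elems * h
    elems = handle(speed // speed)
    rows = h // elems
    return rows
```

Transformed code:
def run(speed):
    elems = emit(14 % 30)
    rows = rows - 13
    price = []
    for parts in h:
        price.append(record(rows))
    speed = speed - elems * h
    elems = handle(speed // speed)
    rows = h // elems
    return rows

price.append(record(rows))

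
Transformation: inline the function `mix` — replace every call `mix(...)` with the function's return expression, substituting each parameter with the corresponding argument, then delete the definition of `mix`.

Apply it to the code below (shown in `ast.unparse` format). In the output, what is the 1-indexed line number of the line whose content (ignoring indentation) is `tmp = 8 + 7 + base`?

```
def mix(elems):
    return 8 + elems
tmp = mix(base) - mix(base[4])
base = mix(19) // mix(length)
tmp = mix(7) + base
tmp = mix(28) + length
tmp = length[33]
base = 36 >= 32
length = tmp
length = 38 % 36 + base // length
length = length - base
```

Transformed code:
tmp = 8 + base - (8 + base[4])
base = (8 + 19) // (8 + length)
tmp = 8 + 7 + base
tmp = 8 + 28 + length
tmp = length[33]
base = 36 >= 32
length = tmp
length = 38 % 36 + base // length
length = length - base

3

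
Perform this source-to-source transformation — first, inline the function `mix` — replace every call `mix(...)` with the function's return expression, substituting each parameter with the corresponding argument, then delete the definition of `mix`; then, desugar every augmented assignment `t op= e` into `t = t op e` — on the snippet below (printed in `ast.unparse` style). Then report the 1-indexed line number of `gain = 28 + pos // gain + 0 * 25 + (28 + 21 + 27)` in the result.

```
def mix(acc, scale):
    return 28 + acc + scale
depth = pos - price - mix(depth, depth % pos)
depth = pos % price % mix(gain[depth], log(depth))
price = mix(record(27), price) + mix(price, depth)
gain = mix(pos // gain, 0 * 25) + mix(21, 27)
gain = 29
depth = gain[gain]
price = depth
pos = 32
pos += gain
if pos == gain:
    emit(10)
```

Transformed code:
depth = pos - price - (28 + depth + depth % pos)
depth = pos % price % (28 + gain[depth] + log(depth))
price = 28 + record(27) + price + (28 + price + depth)
gain = 28 + pos // gain + 0 * 25 + (28 + 21 + 27)
gain = 29
depth = gain[gain]
price = depth
pos = 32
pos = pos + gain
if pos == gain:
    emit(10)

4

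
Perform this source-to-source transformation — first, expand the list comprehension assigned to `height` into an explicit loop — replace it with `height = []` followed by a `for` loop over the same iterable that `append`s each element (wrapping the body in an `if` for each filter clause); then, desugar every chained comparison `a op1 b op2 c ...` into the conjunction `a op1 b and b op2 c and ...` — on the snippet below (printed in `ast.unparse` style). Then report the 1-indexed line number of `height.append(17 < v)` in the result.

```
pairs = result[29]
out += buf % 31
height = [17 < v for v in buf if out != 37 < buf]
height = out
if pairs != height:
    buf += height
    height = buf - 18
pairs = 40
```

6

Transformed code:
pairs = result[29]
out += buf % 31
height = []
for v in buf:
    if out != 37 and 37 < buf:
        height.append(17 < v)
height = out
if pairs != height:
    buf += height
    height = buf - 18
pairs = 40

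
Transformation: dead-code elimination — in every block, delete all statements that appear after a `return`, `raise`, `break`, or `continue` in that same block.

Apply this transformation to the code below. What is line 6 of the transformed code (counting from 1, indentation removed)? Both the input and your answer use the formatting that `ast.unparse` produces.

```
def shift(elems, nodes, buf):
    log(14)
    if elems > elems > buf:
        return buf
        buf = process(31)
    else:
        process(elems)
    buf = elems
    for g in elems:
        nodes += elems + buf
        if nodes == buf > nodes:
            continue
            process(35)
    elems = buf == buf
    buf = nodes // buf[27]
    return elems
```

process(elems)

Transformed code:
def shift(elems, nodes, buf):
    log(14)
    if elems > elems > buf:
        return buf
    else:
        process(elems)
    buf = elems
    for g in elems:
        nodes += elems + buf
        if nodes == buf > nodes:
            continue
    elems = buf == buf
    buf = nodes // buf[27]
    return elems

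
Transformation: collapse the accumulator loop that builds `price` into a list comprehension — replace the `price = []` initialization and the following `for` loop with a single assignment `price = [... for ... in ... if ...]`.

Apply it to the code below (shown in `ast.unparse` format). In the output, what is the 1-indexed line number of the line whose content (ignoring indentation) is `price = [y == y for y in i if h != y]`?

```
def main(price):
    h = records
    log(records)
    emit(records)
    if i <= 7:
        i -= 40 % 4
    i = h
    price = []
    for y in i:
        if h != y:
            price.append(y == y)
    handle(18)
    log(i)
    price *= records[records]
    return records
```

8

Transformed code:
def main(price):
    h = records
    log(records)
    emit(records)
    if i <= 7:
        i -= 40 % 4
    i = h
    price = [y == y for y in i if h != y]
    handle(18)
    log(i)
    price *= records[records]
    return records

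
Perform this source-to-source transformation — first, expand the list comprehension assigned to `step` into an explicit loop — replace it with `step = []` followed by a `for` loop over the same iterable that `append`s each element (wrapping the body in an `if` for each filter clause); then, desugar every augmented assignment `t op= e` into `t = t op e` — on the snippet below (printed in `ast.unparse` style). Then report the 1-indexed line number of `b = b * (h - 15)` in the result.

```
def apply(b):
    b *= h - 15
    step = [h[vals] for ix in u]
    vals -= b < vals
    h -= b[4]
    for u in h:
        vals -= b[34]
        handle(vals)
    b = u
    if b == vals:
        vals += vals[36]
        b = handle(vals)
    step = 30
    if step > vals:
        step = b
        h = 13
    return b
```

2

Transformed code:
def apply(b):
    b = b * (h - 15)
    step = []
    for ix in u:
        step.append(h[vals])
    vals = vals - (b < vals)
    h = h - b[4]
    for u in h:
        vals = vals - b[34]
        handle(vals)
    b = u
    if b == vals:
        vals = vals + vals[36]
        b = handle(vals)
    step = 30
    if step > vals:
        step = b
        h = 13
    return b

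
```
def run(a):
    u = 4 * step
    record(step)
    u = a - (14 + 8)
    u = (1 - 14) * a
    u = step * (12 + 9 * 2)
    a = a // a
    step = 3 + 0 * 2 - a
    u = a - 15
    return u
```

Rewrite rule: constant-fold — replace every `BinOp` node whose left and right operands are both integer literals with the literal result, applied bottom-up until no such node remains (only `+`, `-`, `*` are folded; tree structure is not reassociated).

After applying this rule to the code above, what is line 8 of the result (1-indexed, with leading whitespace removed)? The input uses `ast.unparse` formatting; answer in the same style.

step = 3 - a

Transformed code:
def run(a):
    u = 4 * step
    record(step)
    u = a - 22
    u = -13 * a
    u = step * 30
    a = a // a
    step = 3 - a
    u = a - 15
    return u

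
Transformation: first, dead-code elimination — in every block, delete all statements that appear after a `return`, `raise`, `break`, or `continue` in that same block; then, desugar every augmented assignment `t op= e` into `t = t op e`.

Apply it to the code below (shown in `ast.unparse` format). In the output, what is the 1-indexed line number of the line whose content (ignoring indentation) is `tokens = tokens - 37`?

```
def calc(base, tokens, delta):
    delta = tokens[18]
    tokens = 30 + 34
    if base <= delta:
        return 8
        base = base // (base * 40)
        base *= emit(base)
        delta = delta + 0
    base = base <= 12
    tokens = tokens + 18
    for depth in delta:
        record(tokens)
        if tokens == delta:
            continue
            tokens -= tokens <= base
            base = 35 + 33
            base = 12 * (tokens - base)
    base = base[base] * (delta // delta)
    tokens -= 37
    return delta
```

13

Transformed code:
def calc(base, tokens, delta):
    delta = tokens[18]
    tokens = 30 + 34
    if base <= delta:
        return 8
    base = base <= 12
    tokens = tokens + 18
    for depth in delta:
        record(tokens)
        if tokens == delta:
            continue
    base = base[base] * (delta // delta)
    tokens = tokens - 37
    return delta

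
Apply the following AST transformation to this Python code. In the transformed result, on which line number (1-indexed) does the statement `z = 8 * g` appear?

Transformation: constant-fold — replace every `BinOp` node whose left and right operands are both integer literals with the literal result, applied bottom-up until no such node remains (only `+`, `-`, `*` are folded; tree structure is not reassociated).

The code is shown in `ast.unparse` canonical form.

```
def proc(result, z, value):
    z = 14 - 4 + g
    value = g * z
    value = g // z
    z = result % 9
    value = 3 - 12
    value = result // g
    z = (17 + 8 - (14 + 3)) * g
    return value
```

8

Transformed code:
def proc(result, z, value):
    z = 10 + g
    value = g * z
    value = g // z
    z = result % 9
    value = -9
    value = result // g
    z = 8 * g
    return value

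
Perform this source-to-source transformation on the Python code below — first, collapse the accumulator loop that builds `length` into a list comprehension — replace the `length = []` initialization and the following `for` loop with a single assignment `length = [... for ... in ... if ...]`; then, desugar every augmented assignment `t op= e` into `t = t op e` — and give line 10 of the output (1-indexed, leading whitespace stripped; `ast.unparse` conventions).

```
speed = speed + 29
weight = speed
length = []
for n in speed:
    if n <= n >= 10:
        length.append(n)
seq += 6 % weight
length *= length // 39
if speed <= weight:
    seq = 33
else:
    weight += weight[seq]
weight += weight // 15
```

weight = weight + weight // 15

Transformed code:
speed = speed + 29
weight = speed
length = [n for n in speed if n <= n >= 10]
seq = seq + 6 % weight
length = length * (length // 39)
if speed <= weight:
    seq = 33
else:
    weight = weight + weight[seq]
weight = weight + weight // 15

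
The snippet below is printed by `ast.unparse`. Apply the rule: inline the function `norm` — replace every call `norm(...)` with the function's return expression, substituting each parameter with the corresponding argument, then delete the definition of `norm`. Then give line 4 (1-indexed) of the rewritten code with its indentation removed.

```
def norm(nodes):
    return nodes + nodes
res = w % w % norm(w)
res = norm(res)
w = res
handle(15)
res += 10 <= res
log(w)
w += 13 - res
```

handle(15)

Transformed code:
res = w % w % (w + w)
res = res + res
w = res
handle(15)
res += 10 <= res
log(w)
w += 13 - res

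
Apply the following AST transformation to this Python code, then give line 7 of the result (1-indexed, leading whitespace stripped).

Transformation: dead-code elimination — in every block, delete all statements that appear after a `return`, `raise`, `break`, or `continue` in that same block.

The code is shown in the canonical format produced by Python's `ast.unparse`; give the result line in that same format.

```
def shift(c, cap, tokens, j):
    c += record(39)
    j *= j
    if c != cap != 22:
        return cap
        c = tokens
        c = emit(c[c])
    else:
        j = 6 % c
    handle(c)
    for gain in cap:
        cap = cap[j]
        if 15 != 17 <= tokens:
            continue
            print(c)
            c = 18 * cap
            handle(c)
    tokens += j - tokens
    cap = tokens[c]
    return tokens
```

Transformed code:
def shift(c, cap, tokens, j):
    c += record(39)
    j *= j
    if c != cap != 22:
        return cap
    else:
        j = 6 % c
    handle(c)
    for gain in cap:
        cap = cap[j]
        if 15 != 17 <= tokens:
            continue
    tokens += j - tokens
    cap = tokens[c]
    return tokens

j = 6 % c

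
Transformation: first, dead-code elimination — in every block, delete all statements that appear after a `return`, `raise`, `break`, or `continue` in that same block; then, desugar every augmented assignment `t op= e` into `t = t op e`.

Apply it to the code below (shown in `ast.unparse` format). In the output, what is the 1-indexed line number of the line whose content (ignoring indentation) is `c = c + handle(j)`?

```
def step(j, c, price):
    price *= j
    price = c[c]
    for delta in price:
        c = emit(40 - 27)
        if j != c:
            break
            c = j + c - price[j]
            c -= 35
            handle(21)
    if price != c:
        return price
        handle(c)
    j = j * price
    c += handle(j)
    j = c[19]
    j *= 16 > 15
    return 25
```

Transformed code:
def step(j, c, price):
    price = price * j
    price = c[c]
    for delta in price:
        c = emit(40 - 27)
        if j != c:
            break
    if price != c:
        return price
    j = j * price
    c = c + handle(j)
    j = c[19]
    j = j * (16 > 15)
    return 25

11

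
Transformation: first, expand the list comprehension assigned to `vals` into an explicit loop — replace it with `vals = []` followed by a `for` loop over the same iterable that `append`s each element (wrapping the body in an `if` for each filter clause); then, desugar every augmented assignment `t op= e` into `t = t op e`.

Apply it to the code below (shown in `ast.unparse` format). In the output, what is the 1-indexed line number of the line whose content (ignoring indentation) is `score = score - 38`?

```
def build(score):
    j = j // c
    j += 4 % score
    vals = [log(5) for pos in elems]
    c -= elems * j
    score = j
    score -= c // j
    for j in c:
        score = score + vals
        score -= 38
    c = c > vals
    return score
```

Transformed code:
def build(score):
    j = j // c
    j = j + 4 % score
    vals = []
    for pos in elems:
        vals.append(log(5))
    c = c - elems * j
    score = j
    score = score - c // j
    for j in c:
        score = score + vals
        score = score - 38
    c = c > vals
    return score

12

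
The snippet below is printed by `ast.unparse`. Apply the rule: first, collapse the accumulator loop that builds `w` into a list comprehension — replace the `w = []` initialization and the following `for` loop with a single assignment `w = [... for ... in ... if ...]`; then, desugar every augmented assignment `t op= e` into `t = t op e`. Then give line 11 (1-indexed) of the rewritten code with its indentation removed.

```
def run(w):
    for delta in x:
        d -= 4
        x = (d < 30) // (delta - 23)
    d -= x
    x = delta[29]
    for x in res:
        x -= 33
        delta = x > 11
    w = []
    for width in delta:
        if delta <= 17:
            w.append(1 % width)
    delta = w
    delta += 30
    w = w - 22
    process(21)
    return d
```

delta = w

Transformed code:
def run(w):
    for delta in x:
        d = d - 4
        x = (d < 30) // (delta - 23)
    d = d - x
    x = delta[29]
    for x in res:
        x = x - 33
        delta = x > 11
    w = [1 % width for width in delta if delta <= 17]
    delta = w
    delta = delta + 30
    w = w - 22
    process(21)
    return d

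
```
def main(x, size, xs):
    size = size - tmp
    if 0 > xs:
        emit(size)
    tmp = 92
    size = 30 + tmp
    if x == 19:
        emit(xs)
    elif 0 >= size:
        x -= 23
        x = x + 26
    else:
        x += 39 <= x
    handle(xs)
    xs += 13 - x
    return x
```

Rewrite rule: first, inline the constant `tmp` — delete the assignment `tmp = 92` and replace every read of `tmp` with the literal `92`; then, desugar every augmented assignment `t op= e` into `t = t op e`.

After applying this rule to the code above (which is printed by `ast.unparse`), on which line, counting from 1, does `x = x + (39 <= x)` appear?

Transformed code:
def main(x, size, xs):
    size = size - 92
    if 0 > xs:
        emit(size)
    size = 30 + 92
    if x == 19:
        emit(xs)
    elif 0 >= size:
        x = x - 23
        x = x + 26
    else:
        x = x + (39 <= x)
    handle(xs)
    xs = xs + (13 - x)
    return x

12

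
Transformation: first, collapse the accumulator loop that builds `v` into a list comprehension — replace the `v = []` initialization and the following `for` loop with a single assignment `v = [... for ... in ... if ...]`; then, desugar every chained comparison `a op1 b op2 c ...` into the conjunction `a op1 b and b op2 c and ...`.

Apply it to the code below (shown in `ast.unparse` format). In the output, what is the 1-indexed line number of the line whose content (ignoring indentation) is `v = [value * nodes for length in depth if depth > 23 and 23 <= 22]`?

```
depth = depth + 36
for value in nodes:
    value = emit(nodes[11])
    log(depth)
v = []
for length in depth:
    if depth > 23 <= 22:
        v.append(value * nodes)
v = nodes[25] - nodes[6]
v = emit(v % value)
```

5

Transformed code:
depth = depth + 36
for value in nodes:
    value = emit(nodes[11])
    log(depth)
v = [value * nodes for length in depth if depth > 23 and 23 <= 22]
v = nodes[25] - nodes[6]
v = emit(v % value)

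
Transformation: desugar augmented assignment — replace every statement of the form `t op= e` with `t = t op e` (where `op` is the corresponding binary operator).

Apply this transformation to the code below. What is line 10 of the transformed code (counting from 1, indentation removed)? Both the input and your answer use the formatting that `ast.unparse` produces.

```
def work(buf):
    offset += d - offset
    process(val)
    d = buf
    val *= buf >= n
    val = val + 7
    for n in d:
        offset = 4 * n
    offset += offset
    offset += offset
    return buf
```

Transformed code:
def work(buf):
    offset = offset + (d - offset)
    process(val)
    d = buf
    val = val * (buf >= n)
    val = val + 7
    for n in d:
        offset = 4 * n
    offset = offset + offset
    offset = offset + offset
    return buf

offset = offset + offset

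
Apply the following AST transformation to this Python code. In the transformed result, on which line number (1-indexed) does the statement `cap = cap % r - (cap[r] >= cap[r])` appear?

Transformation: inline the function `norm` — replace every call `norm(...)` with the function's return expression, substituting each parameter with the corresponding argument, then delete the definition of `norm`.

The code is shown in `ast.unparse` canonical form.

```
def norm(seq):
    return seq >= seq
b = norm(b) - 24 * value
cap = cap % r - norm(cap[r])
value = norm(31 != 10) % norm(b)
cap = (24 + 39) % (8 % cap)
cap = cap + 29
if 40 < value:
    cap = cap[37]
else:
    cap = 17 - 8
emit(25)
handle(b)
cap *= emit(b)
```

2

Transformed code:
b = (b >= b) - 24 * value
cap = cap % r - (cap[r] >= cap[r])
value = ((31 != 10) >= (31 != 10)) % (b >= b)
cap = (24 + 39) % (8 % cap)
cap = cap + 29
if 40 < value:
    cap = cap[37]
else:
    cap = 17 - 8
emit(25)
handle(b)
cap *= emit(b)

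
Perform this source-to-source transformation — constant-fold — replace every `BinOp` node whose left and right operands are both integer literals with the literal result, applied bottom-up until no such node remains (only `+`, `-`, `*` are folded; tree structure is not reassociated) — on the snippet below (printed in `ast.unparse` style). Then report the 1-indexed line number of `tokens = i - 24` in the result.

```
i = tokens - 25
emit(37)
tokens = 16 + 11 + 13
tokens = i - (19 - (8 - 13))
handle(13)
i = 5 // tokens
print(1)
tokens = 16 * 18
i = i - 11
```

4

Transformed code:
i = tokens - 25
emit(37)
tokens = 40
tokens = i - 24
handle(13)
i = 5 // tokens
print(1)
tokens = 288
i = i - 11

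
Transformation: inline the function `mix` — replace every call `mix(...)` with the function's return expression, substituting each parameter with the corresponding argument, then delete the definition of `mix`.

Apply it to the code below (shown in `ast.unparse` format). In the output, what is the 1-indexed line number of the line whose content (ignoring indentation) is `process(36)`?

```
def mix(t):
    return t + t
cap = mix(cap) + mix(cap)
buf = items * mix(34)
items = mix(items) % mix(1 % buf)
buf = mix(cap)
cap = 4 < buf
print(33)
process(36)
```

Transformed code:
cap = cap + cap + (cap + cap)
buf = items * (34 + 34)
items = (items + items) % (1 % buf + 1 % buf)
buf = cap + cap
cap = 4 < buf
print(33)
process(36)

7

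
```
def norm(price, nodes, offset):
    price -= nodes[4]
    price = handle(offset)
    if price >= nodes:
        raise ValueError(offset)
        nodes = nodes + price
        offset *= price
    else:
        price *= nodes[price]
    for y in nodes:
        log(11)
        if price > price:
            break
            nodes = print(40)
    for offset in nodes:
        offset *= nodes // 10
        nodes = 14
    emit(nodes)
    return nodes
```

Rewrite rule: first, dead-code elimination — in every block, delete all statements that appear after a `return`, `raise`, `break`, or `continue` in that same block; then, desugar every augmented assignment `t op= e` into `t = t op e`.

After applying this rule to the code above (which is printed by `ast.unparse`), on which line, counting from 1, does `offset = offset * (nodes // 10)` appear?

Transformed code:
def norm(price, nodes, offset):
    price = price - nodes[4]
    price = handle(offset)
    if price >= nodes:
        raise ValueError(offset)
    else:
        price = price * nodes[price]
    for y in nodes:
        log(11)
        if price > price:
            break
    for offset in nodes:
        offset = offset * (nodes // 10)
        nodes = 14
    emit(nodes)
    return nodes

13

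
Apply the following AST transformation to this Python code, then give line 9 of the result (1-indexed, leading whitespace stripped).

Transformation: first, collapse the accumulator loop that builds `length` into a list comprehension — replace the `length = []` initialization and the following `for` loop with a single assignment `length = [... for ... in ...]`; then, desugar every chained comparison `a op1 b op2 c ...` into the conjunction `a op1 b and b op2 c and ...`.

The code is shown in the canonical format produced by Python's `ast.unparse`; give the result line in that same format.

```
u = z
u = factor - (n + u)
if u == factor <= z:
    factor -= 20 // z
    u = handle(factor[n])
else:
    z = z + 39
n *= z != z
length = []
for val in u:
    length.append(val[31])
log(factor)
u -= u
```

Transformed code:
u = z
u = factor - (n + u)
if u == factor and factor <= z:
    factor -= 20 // z
    u = handle(factor[n])
else:
    z = z + 39
n *= z != z
length = [val[31] for val in u]
log(factor)
u -= u

length = [val[31] for val in u]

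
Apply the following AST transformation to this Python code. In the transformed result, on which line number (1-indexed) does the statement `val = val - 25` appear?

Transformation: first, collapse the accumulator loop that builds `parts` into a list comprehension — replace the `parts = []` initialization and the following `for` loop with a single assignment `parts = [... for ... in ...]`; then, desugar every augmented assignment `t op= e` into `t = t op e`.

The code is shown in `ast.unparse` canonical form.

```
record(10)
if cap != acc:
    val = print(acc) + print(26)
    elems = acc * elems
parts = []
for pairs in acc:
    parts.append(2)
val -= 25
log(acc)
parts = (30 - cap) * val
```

Transformed code:
record(10)
if cap != acc:
    val = print(acc) + print(26)
    elems = acc * elems
parts = [2 for pairs in acc]
val = val - 25
log(acc)
parts = (30 - cap) * val

6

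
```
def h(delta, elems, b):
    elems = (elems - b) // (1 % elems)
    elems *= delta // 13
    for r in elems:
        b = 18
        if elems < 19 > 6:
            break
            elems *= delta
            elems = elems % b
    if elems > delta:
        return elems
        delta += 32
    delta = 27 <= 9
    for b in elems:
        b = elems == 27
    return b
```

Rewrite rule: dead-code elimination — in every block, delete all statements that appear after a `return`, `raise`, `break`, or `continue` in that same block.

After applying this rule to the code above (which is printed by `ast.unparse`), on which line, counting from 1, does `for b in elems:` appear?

11

Transformed code:
def h(delta, elems, b):
    elems = (elems - b) // (1 % elems)
    elems *= delta // 13
    for r in elems:
        b = 18
        if elems < 19 > 6:
            break
    if elems > delta:
        return elems
    delta = 27 <= 9
    for b in elems:
        b = elems == 27
    return b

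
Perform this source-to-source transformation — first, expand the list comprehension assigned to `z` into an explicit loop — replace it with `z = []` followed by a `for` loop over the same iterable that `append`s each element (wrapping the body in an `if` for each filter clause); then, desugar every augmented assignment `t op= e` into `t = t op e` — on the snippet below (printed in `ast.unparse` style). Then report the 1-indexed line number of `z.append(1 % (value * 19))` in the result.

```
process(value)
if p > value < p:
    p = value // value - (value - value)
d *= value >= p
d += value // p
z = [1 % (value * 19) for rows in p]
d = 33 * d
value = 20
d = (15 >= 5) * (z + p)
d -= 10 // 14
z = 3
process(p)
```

8

Transformed code:
process(value)
if p > value < p:
    p = value // value - (value - value)
d = d * (value >= p)
d = d + value // p
z = []
for rows in p:
    z.append(1 % (value * 19))
d = 33 * d
value = 20
d = (15 >= 5) * (z + p)
d = d - 10 // 14
z = 3
process(p)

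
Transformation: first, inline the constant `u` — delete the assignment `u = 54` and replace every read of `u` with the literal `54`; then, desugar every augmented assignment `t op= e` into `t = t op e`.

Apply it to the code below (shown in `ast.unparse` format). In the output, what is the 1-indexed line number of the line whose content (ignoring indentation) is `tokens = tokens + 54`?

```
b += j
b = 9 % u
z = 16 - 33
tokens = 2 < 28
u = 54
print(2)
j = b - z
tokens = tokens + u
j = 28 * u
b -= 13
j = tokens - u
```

Transformed code:
b = b + j
b = 9 % 54
z = 16 - 33
tokens = 2 < 28
print(2)
j = b - z
tokens = tokens + 54
j = 28 * 54
b = b - 13
j = tokens - 54

7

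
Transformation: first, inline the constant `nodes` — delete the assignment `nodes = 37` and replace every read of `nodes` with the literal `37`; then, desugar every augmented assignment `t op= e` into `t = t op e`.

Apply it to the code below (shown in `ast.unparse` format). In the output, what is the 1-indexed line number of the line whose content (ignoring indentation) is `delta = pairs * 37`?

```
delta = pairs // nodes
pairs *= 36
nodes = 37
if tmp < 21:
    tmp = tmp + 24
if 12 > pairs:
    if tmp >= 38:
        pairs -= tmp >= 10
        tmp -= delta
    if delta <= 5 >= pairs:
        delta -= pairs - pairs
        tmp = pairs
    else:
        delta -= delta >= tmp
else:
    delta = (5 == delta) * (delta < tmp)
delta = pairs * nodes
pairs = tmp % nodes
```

16

Transformed code:
delta = pairs // 37
pairs = pairs * 36
if tmp < 21:
    tmp = tmp + 24
if 12 > pairs:
    if tmp >= 38:
        pairs = pairs - (tmp >= 10)
        tmp = tmp - delta
    if delta <= 5 >= pairs:
        delta = delta - (pairs - pairs)
        tmp = pairs
    else:
        delta = delta - (delta >= tmp)
else:
    delta = (5 == delta) * (delta < tmp)
delta = pairs * 37
pairs = tmp % 37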